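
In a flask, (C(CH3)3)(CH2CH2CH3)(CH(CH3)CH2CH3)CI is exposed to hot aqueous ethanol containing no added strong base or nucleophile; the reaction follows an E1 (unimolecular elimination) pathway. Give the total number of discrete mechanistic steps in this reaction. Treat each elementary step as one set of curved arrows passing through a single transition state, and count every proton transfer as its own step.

2

Step 1: Ionisation: the C–I σ-bond cleaves heterolytically; both bonding electrons depart with I⁻, leaving a tertiary carbocation at the α-carbon.
(No 1,2-shift: no single shift to an adjacent carbon would give a more stable cation.)
Step 2: A water (or ethanol) molecule (solvent) deprotonates a β-carbon; as the C–H bond breaks, those electrons form the new alkene π bond.
Total: 2 elementary steps.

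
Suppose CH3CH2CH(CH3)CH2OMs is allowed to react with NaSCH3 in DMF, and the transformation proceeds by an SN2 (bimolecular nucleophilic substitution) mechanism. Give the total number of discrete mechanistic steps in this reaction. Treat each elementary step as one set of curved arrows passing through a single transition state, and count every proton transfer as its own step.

Step 1: The methanethiolate nucleophile donates a lone pair from S to the α-carbon in a backside attack; simultaneously the C–O σ-bond breaks and both of its electrons leave with MsO⁻. One concerted step with inversion of configuration.
Total: 1 elementary step.

1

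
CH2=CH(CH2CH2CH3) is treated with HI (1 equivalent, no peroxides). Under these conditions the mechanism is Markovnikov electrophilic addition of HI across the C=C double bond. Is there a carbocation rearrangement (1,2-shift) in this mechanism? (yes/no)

The first-formed carbocation is secondary.
No single 1,2-shift to an adjacent carbon would produce a more-substituted cation than the one already present, so no rearrangement occurs.

no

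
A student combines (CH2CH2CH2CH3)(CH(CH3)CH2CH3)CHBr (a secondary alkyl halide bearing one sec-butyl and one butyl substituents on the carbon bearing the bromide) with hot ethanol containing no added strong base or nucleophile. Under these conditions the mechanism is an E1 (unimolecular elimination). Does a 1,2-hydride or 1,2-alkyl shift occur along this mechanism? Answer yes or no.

yes

The first-formed carbocation is secondary.
The adjacent sec-butyl carbon already bears 2 other carbon substituents and has a hydrogen to migrate; after a 1,2-hydride shift from that carbon the positive charge sits on a tertiary centre.
Tertiary is more stable than secondary, so the shift occurs.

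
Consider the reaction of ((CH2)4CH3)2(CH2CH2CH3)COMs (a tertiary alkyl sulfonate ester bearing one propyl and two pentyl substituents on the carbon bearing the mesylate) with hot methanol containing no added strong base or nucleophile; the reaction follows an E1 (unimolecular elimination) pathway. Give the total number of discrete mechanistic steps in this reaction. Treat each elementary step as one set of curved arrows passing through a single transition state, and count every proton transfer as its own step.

Step 1: Ionisation: the C–O σ-bond cleaves heterolytically; both bonding electrons depart with MsO⁻, leaving a tertiary carbocation at the α-carbon.
(No 1,2-shift: no single shift to an adjacent carbon would give a more stable cation.)
Step 2: A methanol molecule (solvent) deprotonates a β-carbon; as the C–H bond breaks, those electrons form the new alkene π bond.
Total: 2 elementary steps.

2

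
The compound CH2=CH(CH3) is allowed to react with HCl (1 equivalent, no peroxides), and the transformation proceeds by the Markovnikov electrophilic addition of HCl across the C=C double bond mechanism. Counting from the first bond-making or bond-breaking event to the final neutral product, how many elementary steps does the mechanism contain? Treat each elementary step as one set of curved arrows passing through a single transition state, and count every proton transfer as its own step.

2

Step 1: Protonation of the alkene by HCl: the π bond acts as the nucleophile and picks up H⁺, giving the more stable (Markovnikov) secondary carbocation. The H–Cl bond breaks heterolytically, releasing Cl⁻.
(No 1,2-shift: no single shift to an adjacent carbon would give a more stable cation.)
Step 2: Cl⁻ captures the cation: a lone pair on Cl⁻ fills the empty p orbital, producing the alkyl halide product.
Total: 2 elementary steps.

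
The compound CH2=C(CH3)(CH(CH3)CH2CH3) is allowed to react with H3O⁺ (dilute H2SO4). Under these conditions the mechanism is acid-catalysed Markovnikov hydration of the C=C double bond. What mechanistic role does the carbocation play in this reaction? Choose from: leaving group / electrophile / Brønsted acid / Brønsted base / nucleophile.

electrophile

Step 2: Water acts as the nucleophile: an oxygen lone pair bonds to the cationic carbon, giving an oxonium-ion intermediate.
The carbocation accepts an electron pair into an empty or π* orbital — it is the electrophile.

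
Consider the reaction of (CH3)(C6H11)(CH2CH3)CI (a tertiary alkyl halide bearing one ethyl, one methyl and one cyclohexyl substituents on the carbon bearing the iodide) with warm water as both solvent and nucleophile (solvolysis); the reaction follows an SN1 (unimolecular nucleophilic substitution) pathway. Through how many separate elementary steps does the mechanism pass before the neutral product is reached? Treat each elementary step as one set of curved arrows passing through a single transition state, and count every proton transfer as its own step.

Step 1: Rate-determining heterolysis of the C–I bond gives I⁻ and a tertiary carbocation.
(No 1,2-shift: no single shift to an adjacent carbon would give a more stable cation.)
Step 2: Nucleophilic capture: the oxygen of H2O bonds to the cationic carbon, producing an oxonium-ion intermediate.
Step 3: Deprotonation of the oxonium oxygen by solvent water yields the neutral alcohol.
Total: 3 elementary steps.

3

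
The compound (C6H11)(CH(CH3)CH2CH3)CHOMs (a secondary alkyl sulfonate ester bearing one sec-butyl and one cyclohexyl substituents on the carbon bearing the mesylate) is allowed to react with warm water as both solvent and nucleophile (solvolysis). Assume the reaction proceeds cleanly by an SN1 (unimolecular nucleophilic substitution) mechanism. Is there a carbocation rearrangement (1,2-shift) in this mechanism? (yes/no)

yes

The first-formed carbocation is secondary.
The adjacent sec-butyl carbon already bears 2 other carbon substituents and has a hydrogen to migrate; after a 1,2-hydride shift from that carbon the positive charge sits on a tertiary centre.
Tertiary is more stable than secondary, so the shift occurs.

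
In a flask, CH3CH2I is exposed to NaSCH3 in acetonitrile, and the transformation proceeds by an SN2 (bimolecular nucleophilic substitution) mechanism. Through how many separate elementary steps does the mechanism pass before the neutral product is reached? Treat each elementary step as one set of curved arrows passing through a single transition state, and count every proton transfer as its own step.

1

Step 1: The methanethiolate nucleophile donates a lone pair from S to the α-carbon in a backside attack; simultaneously the C–I σ-bond breaks and both of its electrons leave with I⁻. One concerted step with inversion of configuration.
Total: 1 elementary step.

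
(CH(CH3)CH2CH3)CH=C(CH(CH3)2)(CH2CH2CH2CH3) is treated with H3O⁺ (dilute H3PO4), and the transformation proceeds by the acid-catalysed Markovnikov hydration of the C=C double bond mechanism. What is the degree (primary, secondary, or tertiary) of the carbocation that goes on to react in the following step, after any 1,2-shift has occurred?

Step 1: The π electrons of the C=C bond attack a proton of H3O⁺; Markovnikov addition places the new C–H on the less-substituted alkene carbon, so the positive charge ends up on the more-substituted carbon — a tertiary carbocation. H2O is released.
No single 1,2-shift to an adjacent carbon would give a more-substituted cation, so no rearrangement occurs.

tertiary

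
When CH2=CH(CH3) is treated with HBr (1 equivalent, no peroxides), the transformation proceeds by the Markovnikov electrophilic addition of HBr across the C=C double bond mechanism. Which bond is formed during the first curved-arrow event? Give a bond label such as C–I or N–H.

C–H

Step 1: Electrophilic addition begins with the π(C=C) electrons forming a bond to the proton of HBr. Following Markovnikov's rule, the resulting cation is secondary. The H–Br bond breaks heterolytically, releasing Br⁻.
The bond formed in this step is the C–H bond.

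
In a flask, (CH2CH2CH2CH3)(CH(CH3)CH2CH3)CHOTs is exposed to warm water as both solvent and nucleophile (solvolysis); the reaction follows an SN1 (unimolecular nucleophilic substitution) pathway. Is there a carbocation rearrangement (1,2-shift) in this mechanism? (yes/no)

The first-formed carbocation is secondary.
The adjacent sec-butyl carbon already bears 2 other carbon substituents and has a hydrogen to migrate; after a 1,2-hydride shift from that carbon the positive charge sits on a tertiary centre.
Tertiary is more stable than secondary, so the shift occurs.

yes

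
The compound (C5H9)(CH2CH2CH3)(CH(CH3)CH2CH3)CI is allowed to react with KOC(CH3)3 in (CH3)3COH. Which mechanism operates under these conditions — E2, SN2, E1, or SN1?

Conditions: a strong/bulky base with a tertiary substrate bearing a β-hydrogen.
These conditions are the textbook signature of the E2 pathway.
A strong (often hindered) base removes a β-H in concert with loss of the leaving group — bimolecular elimination.

E2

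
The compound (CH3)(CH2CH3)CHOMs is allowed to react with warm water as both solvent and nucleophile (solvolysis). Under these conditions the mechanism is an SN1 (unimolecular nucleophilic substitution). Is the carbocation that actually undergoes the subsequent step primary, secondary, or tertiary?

Step 1: The C–O bond breaks with both electrons going to the mesylate; MsO⁻ leaves and a secondary carbocation remains.
No single 1,2-shift to an adjacent carbon would give a more-substituted cation, so no rearrangement occurs.

secondary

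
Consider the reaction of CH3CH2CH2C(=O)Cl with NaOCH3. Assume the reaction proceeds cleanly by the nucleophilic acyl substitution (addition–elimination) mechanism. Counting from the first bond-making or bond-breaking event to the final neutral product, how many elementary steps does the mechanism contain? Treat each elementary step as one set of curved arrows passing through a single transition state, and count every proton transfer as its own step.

Step 1: Nucleophilic addition of CH3O⁻ to the acyl carbon breaks the π(C=O) bond and yields a tetrahedral, anionic intermediate.
Step 2: An oxygen lone pair re-forms the C=O π bond as the C–Cl σ-bond breaks; Cl⁻ is expelled.
Total: 2 elementary steps.

2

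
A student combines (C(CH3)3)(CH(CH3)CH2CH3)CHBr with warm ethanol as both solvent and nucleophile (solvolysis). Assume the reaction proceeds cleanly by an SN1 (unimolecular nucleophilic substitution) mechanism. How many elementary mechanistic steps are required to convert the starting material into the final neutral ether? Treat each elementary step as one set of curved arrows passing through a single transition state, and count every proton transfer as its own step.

4

Step 1: The C–Br bond breaks with both electrons going to the bromide; Br⁻ leaves and a secondary carbocation remains.
Step 2: A 1,2-hydride shift from the adjacent sec-butyl carbon moves the positive charge from the secondary centre to an adjacent carbon, generating a more stable tertiary carbocation.
Step 3: A lone pair on the oxygen of CH3CH2OH attacks the carbocation, forming a new C–O σ-bond and an oxonium ion.
Step 4: Proton transfer from the O–H of the oxonium ion to a solvent molecule delivers the neutral ether.
Total: 4 elementary steps.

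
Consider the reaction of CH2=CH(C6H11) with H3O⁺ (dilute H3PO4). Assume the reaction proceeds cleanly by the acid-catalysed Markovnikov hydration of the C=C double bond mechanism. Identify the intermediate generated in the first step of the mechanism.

Step 1: The π electrons of the C=C bond attack a proton of H3O⁺; Markovnikov addition places the new C–H on the less-substituted alkene carbon, so the positive charge ends up on the more-substituted carbon — a secondary carbocation. H2O is released.
After step 1 the species present is a secondary carbocation.

secondary carbocation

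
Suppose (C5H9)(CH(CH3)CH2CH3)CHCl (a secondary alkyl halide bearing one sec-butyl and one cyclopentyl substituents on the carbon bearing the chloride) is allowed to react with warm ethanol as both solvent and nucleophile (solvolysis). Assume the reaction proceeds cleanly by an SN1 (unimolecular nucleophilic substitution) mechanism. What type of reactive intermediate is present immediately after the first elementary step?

Step 1: Ionisation: the C–Cl σ-bond cleaves heterolytically; both bonding electrons depart with Cl⁻, leaving a secondary carbocation at the α-carbon.
After step 1 the species present is a secondary carbocation.

secondary carbocation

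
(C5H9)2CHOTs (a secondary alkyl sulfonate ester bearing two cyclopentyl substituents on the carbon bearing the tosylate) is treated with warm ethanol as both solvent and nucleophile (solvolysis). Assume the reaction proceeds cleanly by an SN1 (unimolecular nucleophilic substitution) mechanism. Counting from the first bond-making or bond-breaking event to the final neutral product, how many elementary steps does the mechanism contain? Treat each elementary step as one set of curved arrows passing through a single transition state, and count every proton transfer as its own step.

4

Step 1: Rate-determining heterolysis of the C–O bond gives TsO⁻ and a secondary carbocation.
Step 2: A 1,2-hydride shift from the adjacent cyclopentyl carbon moves the positive charge from the secondary centre to an adjacent carbon, generating a more stable tertiary carbocation.
Step 3: Nucleophilic capture: the oxygen of CH3CH2OH bonds to the cationic carbon, producing an oxonium-ion intermediate.
Step 4: A second solvent molecule removes the proton on oxygen, giving the neutral ether product.
Total: 4 elementary steps.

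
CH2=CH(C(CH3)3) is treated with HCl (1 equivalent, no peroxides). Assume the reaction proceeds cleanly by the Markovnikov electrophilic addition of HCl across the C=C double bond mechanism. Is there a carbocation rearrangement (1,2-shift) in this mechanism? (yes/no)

The first-formed carbocation is secondary.
The adjacent tert-butyl carbon has no hydrogen but bears methyl groups; migration of one methyl with its bonding pair (a 1,2-methyl shift) places the charge on a tertiary centre.
Tertiary is more stable than secondary, so the shift occurs.

yes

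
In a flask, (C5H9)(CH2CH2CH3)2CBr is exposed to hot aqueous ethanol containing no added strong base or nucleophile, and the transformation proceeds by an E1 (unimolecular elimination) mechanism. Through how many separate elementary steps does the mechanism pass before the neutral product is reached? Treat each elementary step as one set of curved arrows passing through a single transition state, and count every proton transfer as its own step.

2

Step 1: Ionisation: the C–Br σ-bond cleaves heterolytically; both bonding electrons depart with Br⁻, leaving a tertiary carbocation at the α-carbon.
(No 1,2-shift: no single shift to an adjacent carbon would give a more stable cation.)
Step 2: A weak base (a water (or ethanol) molecule from the solvent) removes a proton from a carbon adjacent to the cationic centre; the electrons of that C–H bond become the new π(C=C) bond, giving the alkene.
Total: 2 elementary steps.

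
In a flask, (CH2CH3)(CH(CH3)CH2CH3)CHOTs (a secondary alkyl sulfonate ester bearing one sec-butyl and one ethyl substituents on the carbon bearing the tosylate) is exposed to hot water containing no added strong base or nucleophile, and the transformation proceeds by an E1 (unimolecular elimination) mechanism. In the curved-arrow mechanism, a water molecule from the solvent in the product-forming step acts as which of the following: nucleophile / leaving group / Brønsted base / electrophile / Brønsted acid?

Step 3: Loss of a β-proton to a water molecule of the solvent: the C–H bonding pair collapses toward the cationic carbon to form the C=C π bond, yielding the alkene.
A water molecule from the solvent in the product-forming step accepts a proton in a proton-transfer step — a Brønsted base.

Brønsted base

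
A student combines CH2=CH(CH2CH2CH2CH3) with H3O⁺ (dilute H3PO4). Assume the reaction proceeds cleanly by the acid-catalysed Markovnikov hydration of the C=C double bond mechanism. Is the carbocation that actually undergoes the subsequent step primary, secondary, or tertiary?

secondary

Step 1: The π electrons of the C=C bond attack a proton of H3O⁺; Markovnikov addition places the new C–H on the less-substituted alkene carbon, so the positive charge ends up on the more-substituted carbon — a secondary carbocation. H2O is released.
No single 1,2-shift to an adjacent carbon would give a more-substituted cation, so no rearrangement occurs.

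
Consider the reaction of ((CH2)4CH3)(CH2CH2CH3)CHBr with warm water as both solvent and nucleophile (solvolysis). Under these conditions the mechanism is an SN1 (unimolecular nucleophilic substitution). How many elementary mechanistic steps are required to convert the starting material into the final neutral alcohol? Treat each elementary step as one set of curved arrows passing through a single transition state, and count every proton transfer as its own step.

3

Step 1: The C–Br bond breaks with both electrons going to the bromide; Br⁻ leaves and a secondary carbocation remains.
(No 1,2-shift: no single shift to an adjacent carbon would give a more stable cation.)
Step 2: A lone pair on the oxygen of H2O attacks the carbocation, forming a new C–O σ-bond and an oxonium ion.
Step 3: A second solvent molecule removes the proton on oxygen, giving the neutral alcohol product.
Total: 3 elementary steps.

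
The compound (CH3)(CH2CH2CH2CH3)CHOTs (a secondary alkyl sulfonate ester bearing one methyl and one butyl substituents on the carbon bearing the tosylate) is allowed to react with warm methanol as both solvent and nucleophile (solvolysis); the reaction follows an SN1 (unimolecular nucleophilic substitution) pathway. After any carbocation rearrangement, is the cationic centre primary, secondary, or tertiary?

Step 1: Unassisted departure of TsO⁻ (taking the C–O bonding pair) generates a secondary carbocation.
No single 1,2-shift to an adjacent carbon would give a more-substituted cation, so no rearrangement occurs.

secondary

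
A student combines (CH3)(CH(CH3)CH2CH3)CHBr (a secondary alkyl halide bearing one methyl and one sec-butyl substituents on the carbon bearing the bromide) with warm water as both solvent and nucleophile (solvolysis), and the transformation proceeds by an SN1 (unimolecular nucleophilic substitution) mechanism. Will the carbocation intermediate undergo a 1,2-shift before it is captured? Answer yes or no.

The first-formed carbocation is secondary.
The adjacent sec-butyl carbon already bears 2 other carbon substituents and has a hydrogen to migrate; after a 1,2-hydride shift from that carbon the positive charge sits on a tertiary centre.
Tertiary is more stable than secondary, so the shift occurs.

yes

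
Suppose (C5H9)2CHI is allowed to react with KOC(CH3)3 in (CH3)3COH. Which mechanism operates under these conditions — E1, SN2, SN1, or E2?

Conditions: a strong/bulky base with a secondary substrate bearing a β-hydrogen.
These conditions are the textbook signature of the E2 pathway.
A strong (often hindered) base removes a β-H in concert with loss of the leaving group — bimolecular elimination.

E2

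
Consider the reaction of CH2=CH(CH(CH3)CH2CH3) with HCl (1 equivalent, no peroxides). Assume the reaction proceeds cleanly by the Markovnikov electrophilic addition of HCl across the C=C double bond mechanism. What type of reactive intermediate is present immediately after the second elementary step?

tertiary carbocation

Step 1: Electrophilic addition begins with the π(C=C) electrons forming a bond to the proton of HCl. Following Markovnikov's rule, the resulting cation is secondary. The H–Cl bond breaks heterolytically, releasing Cl⁻.
Step 2: A hydride (H with its bonding pair) migrates from the adjacent sec-butyl carbon to the cationic centre — a 1,2-hydride shift — upgrading the secondary cation to a tertiary one.
After step 2 the species present is a tertiary carbocation.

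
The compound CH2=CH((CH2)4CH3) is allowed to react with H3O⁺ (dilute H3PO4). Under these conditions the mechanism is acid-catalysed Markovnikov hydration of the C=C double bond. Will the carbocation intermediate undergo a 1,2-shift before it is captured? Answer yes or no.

The first-formed carbocation is secondary.
No single 1,2-shift to an adjacent carbon would produce a more-substituted cation than the one already present, so no rearrangement occurs.

no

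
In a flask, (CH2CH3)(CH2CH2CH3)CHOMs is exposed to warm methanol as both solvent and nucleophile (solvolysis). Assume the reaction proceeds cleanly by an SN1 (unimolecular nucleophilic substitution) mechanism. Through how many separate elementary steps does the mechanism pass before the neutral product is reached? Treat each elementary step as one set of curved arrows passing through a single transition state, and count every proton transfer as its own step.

Step 1: Rate-determining heterolysis of the C–O bond gives MsO⁻ and a secondary carbocation.
(No 1,2-shift: no single shift to an adjacent carbon would give a more stable cation.)
Step 2: CH3OH donates an oxygen lone pair into the empty p orbital of the cation, giving a protonated ether (an oxonium ion).
Step 3: A second solvent molecule removes the proton on oxygen, giving the neutral ether product.
Total: 3 elementary steps.

3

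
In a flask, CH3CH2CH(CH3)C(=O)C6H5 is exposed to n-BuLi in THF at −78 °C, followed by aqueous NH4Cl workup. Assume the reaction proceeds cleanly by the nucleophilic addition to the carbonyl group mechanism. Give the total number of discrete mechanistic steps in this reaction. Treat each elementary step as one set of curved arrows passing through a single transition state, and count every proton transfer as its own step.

2

Step 1: Nucleophilic addition: the carbanion-like carbon of n-BuLi adds to the carbonyl carbon, pushing the π(C=O) electron pair onto oxygen and giving a tetrahedral alkoxide.
Step 2: Protonation of the alkoxide by aqueous NH4Cl workup furnishes an alcohol.
Total: 2 elementary steps.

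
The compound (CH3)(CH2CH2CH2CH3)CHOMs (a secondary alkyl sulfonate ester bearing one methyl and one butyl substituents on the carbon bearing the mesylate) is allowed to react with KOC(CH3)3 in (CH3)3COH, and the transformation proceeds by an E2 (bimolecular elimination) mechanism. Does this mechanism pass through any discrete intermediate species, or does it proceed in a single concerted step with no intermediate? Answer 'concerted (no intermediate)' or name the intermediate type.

In one step, (CH3)3CO⁻ pulls off a β-proton, the C–O bond cleaves, and a C=C double bond forms between the α- and β-carbons (E2, anti elimination).
All bond changes occur in one transition state; no discrete intermediate is formed.

concerted (no intermediate)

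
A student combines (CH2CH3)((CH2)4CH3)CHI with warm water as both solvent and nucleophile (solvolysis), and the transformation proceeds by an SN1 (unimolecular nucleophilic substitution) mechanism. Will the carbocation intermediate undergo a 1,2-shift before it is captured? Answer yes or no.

The first-formed carbocation is secondary.
No single 1,2-shift to an adjacent carbon would produce a more-substituted cation than the one already present, so no rearrangement occurs.

no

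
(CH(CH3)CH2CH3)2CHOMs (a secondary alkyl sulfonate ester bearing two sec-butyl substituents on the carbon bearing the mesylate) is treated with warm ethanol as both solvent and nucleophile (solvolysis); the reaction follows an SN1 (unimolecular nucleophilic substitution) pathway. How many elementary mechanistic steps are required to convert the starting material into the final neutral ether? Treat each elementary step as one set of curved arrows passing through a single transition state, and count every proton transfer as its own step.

Step 1: Rate-determining heterolysis of the C–O bond gives MsO⁻ and a secondary carbocation.
Step 2: Carbocation rearrangement: a 1,2-hydride shift from the adjacent sec-butyl carbon converts the initially-formed secondary cation into the more stable tertiary cation.
Step 3: CH3CH2OH donates an oxygen lone pair into the empty p orbital of the cation, giving a protonated ether (an oxonium ion).
Step 4: Proton transfer from the O–H of the oxonium ion to a solvent molecule delivers the neutral ether.
Total: 4 elementary steps.

4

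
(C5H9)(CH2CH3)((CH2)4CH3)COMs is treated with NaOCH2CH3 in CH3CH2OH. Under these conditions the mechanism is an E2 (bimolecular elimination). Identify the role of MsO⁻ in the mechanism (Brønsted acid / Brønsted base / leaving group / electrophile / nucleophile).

leaving group

Step 1: The strong base CH3CH2O⁻ removes a β-hydrogen; in the same concerted event the electrons of the breaking C–H bond form the new π(C=C) bond and the C–O σ-bond breaks, expelling MsO⁻. Anti-periplanar geometry; one transition state.
MsO⁻ departs with both electrons of the breaking σ-bond — that is the definition of a leaving group.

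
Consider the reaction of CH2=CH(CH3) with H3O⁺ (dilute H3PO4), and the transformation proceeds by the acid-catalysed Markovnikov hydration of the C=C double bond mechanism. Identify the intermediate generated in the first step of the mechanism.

Step 1: Electrophilic addition begins with the π(C=C) electrons forming a bond to the proton of H3O⁺. Following Markovnikov's rule, the resulting cation is secondary. H2O is released.
After step 1 the species present is a secondary carbocation.

secondary carbocation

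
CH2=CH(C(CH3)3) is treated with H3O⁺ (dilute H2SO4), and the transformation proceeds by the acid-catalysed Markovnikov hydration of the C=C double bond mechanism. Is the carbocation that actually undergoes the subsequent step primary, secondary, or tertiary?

tertiary

Step 1: Electrophilic addition begins with the π(C=C) electrons forming a bond to the proton of H3O⁺. Following Markovnikov's rule, the resulting cation is secondary. H2O is released.
Step 2: A methyl group with its bonding pair migrates from the adjacent tert-butyl carbon to the cationic centre — a 1,2-methyl shift — upgrading the secondary cation to a tertiary one.
The cation rearranges from secondary to tertiary via a 1,2-methyl shift from the adjacent tert-butyl carbon; the tertiary cation is what reacts next.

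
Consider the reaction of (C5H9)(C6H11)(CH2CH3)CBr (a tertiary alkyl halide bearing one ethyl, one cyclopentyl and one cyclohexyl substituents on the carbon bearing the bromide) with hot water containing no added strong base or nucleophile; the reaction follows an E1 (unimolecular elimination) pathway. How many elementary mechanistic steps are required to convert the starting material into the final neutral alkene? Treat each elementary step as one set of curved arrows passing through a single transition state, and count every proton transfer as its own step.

2

Step 1: Ionisation: the C–Br σ-bond cleaves heterolytically; both bonding electrons depart with Br⁻, leaving a tertiary carbocation at the α-carbon.
(No 1,2-shift: no single shift to an adjacent carbon would give a more stable cation.)
Step 2: A water molecule (solvent) deprotonates a β-carbon; as the C–H bond breaks, those electrons form the new alkene π bond.
Total: 2 elementary steps.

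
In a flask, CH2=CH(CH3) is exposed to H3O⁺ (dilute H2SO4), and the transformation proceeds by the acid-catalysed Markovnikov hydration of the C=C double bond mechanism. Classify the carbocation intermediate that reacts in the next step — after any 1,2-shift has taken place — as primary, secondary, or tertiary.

secondary

Step 1: Protonation of the alkene by H3O⁺: the π bond acts as the nucleophile and picks up H⁺, giving the more stable (Markovnikov) secondary carbocation. H2O is released.
No single 1,2-shift to an adjacent carbon would give a more-substituted cation, so no rearrangement occurs.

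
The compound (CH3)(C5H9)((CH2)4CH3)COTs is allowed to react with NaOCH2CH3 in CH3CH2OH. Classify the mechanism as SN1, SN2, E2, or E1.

Conditions: a strong base with a tertiary substrate bearing a β-hydrogen.
These conditions are the textbook signature of the E2 pathway.
A strong (often hindered) base removes a β-H in concert with loss of the leaving group — bimolecular elimination.

E2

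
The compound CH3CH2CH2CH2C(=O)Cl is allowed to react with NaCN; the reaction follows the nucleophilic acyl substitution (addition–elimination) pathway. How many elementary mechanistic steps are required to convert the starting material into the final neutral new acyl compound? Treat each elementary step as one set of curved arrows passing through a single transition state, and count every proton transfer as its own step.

2

Step 1: CN⁻ adds to the carbonyl carbon; the C=O π electrons shift onto oxygen and a tetrahedral alkoxide intermediate forms.
Step 2: An oxygen lone pair re-forms the C=O π bond as the C–Cl σ-bond breaks; Cl⁻ is expelled.
Total: 2 elementary steps.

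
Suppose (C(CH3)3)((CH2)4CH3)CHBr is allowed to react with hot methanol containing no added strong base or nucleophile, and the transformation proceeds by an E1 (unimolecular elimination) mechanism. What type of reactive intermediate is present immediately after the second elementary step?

Step 1: Ionisation: the C–Br σ-bond cleaves heterolytically; both bonding electrons depart with Br⁻, leaving a secondary carbocation at the α-carbon.
Step 2: A 1,2-methyl shift from the adjacent tert-butyl carbon moves the positive charge from the secondary centre to an adjacent carbon, generating a more stable tertiary carbocation.
After step 2 the species present is a tertiary carbocation.

tertiary carbocation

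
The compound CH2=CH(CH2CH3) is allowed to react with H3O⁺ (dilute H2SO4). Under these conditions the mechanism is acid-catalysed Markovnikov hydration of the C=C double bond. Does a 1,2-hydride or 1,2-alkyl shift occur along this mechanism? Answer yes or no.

no

The first-formed carbocation is secondary.
No single 1,2-shift to an adjacent carbon would produce a more-substituted cation than the one already present, so no rearrangement occurs.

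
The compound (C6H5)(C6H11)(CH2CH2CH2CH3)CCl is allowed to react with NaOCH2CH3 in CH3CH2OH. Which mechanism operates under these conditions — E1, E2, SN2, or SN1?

Conditions: a strong base with a tertiary substrate bearing a β-hydrogen.
These conditions are the textbook signature of the E2 pathway.
A strong (often hindered) base removes a β-H in concert with loss of the leaving group — bimolecular elimination.

E2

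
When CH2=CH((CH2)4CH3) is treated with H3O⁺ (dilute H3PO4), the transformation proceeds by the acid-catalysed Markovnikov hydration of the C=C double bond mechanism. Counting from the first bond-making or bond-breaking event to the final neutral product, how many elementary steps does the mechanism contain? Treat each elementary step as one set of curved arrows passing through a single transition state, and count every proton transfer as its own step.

Step 1: Protonation of the alkene by H3O⁺: the π bond acts as the nucleophile and picks up H⁺, giving the more stable (Markovnikov) secondary carbocation. H2O is released.
(No 1,2-shift: no single shift to an adjacent carbon would give a more stable cation.)
Step 2: Water acts as the nucleophile: an oxygen lone pair bonds to the cationic carbon, giving an oxonium-ion intermediate.
Step 3: Proton transfer from the O–H of the oxonium ion to H2O completes the catalytic cycle and yields the alcohol.
Total: 3 elementary steps.

3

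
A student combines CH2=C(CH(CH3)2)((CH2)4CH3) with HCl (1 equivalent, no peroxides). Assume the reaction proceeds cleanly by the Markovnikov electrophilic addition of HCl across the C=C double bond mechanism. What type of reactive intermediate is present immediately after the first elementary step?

Step 1: Protonation of the alkene by HCl: the π bond acts as the nucleophile and picks up H⁺, giving the more stable (Markovnikov) tertiary carbocation. The H–Cl bond breaks heterolytically, releasing Cl⁻.
After step 1 the species present is a tertiary carbocation.

tertiary carbocation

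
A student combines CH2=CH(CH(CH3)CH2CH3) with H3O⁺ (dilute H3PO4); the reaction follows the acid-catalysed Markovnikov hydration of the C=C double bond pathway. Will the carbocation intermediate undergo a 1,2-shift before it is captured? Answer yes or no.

The first-formed carbocation is secondary.
The adjacent sec-butyl carbon already bears 2 other carbon substituents and has a hydrogen to migrate; after a 1,2-hydride shift from that carbon the positive charge sits on a tertiary centre.
Tertiary is more stable than secondary, so the shift occurs.

yes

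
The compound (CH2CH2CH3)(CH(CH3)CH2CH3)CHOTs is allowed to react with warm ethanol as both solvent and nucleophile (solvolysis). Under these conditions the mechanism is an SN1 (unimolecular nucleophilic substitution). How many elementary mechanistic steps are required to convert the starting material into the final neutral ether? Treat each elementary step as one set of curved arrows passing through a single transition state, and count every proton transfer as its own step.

Step 1: The C–O bond breaks with both electrons going to the tosylate; TsO⁻ leaves and a secondary carbocation remains.
Step 2: A 1,2-hydride shift from the adjacent sec-butyl carbon moves the positive charge from the secondary centre to an adjacent carbon, generating a more stable tertiary carbocation.
Step 3: A lone pair on the oxygen of CH3CH2OH attacks the carbocation, forming a new C–O σ-bond and an oxonium ion.
Step 4: Deprotonation of the oxonium oxygen by solvent ethanol yields the neutral ether.
Total: 4 elementary steps.

4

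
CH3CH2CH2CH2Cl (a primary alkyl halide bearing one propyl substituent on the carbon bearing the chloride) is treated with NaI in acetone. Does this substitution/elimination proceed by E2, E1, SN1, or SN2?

SN2

Conditions: a primary substrate with a strong nucleophile in the polar aprotic solvent acetone.
These conditions are the textbook signature of the SN2 pathway.
An unhindered substrate with a strong nucleophile in a polar aprotic solvent favours one-step backside displacement.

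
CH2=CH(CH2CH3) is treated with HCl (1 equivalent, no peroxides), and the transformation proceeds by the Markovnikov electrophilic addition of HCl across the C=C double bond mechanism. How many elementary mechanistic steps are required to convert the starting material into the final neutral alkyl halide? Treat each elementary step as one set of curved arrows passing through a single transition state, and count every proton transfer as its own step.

Step 1: Electrophilic addition begins with the π(C=C) electrons forming a bond to the proton of HCl. Following Markovnikov's rule, the resulting cation is secondary. The H–Cl bond breaks heterolytically, releasing Cl⁻.
(No 1,2-shift: no single shift to an adjacent carbon would give a more stable cation.)
Step 2: Nucleophilic attack by Cl⁻ on the carbocation completes the addition, giving R–Cl.
Total: 2 elementary steps.

2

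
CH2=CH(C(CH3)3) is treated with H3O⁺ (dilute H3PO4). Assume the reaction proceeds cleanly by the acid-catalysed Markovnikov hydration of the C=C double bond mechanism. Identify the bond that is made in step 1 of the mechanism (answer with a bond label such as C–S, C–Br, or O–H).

C–H

Step 1: The π electrons of the C=C bond attack a proton of H3O⁺; Markovnikov addition places the new C–H on the less-substituted alkene carbon, so the positive charge ends up on the more-substituted carbon — a secondary carbocation. H2O is released.
The bond formed in this step is the C–H bond.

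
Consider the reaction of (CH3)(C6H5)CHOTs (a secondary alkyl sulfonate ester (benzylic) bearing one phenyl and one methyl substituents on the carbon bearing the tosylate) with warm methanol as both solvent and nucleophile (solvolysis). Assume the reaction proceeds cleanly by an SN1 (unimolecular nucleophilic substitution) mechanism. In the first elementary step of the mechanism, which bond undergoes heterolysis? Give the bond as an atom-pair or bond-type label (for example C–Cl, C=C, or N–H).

C–O

Step 1: Rate-determining heterolysis of the C–O bond gives TsO⁻ and a secondary carbocation.
The bond broken in this step is the C–O bond.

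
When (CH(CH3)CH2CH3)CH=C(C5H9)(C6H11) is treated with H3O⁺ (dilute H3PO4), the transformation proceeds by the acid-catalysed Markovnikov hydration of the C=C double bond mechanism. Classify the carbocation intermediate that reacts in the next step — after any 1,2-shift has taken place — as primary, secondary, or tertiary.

tertiary

Step 1: Protonation of the alkene by H3O⁺: the π bond acts as the nucleophile and picks up H⁺, giving the more stable (Markovnikov) tertiary carbocation. H2O is released.
No single 1,2-shift to an adjacent carbon would give a more-substituted cation, so no rearrangement occurs.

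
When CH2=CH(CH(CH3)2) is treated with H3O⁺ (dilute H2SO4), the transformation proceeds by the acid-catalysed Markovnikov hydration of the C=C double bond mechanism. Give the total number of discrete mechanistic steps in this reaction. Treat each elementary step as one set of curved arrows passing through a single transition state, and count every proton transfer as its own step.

4

Step 1: Protonation of the alkene by H3O⁺: the π bond acts as the nucleophile and picks up H⁺, giving the more stable (Markovnikov) secondary carbocation. H2O is released.
Step 2: Carbocation rearrangement: a 1,2-hydride shift from the adjacent isopropyl carbon converts the initially-formed secondary cation into the more stable tertiary cation.
Step 3: Nucleophilic capture of the cation by H2O produces the protonated alcohol (an oxonium ion).
Step 4: Deprotonation of the oxonium ion by a water molecule delivers the neutral alcohol and regenerates the acid catalyst.
Total: 4 elementary steps.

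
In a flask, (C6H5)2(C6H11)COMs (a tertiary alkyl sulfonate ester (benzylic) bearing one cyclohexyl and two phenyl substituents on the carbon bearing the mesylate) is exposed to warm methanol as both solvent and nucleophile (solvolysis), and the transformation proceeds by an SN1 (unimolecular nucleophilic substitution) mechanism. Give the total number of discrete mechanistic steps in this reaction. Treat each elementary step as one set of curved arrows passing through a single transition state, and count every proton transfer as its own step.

3

Step 1: Unassisted departure of MsO⁻ (taking the C–O bonding pair) generates a tertiary carbocation.
(No 1,2-shift: no single shift to an adjacent carbon would give a more stable cation.)
Step 2: A lone pair on the oxygen of CH3OH attacks the carbocation, forming a new C–O σ-bond and an oxonium ion.
Step 3: Proton transfer from the O–H of the oxonium ion to a solvent molecule delivers the neutral ether.
Total: 3 elementary steps.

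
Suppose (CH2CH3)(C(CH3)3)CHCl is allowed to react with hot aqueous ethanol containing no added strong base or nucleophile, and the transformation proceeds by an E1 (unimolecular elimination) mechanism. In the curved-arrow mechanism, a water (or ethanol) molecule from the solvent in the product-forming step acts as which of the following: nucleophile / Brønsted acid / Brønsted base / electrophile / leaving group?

Brønsted base

Step 3: A water (or ethanol) molecule (solvent) deprotonates a β-carbon; as the C–H bond breaks, those electrons form the new alkene π bond.
A water (or ethanol) molecule from the solvent in the product-forming step accepts a proton in a proton-transfer step — a Brønsted base.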